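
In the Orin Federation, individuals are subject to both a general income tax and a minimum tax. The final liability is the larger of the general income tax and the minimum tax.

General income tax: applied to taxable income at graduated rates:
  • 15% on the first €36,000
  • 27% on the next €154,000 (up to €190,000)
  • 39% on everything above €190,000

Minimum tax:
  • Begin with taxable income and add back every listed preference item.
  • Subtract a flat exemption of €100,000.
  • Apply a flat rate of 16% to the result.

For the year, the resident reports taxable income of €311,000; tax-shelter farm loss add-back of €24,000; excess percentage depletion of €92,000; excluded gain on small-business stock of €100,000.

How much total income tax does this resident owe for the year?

€94,170

General income tax:
  €36,000 × 15% = €5,400
  €154,000 × 27% = €41,580
  €121,000 × 39% = €47,190
  → €94,170

Minimum tax:
  Adjusted income: €311,000 + €24,000 + €92,000 + €100,000 = €527,000
  Less exemption €100,000 → base €427,000
  €427,000 × 16% = €68,320

€94,170 > €68,320, so the general income tax governs.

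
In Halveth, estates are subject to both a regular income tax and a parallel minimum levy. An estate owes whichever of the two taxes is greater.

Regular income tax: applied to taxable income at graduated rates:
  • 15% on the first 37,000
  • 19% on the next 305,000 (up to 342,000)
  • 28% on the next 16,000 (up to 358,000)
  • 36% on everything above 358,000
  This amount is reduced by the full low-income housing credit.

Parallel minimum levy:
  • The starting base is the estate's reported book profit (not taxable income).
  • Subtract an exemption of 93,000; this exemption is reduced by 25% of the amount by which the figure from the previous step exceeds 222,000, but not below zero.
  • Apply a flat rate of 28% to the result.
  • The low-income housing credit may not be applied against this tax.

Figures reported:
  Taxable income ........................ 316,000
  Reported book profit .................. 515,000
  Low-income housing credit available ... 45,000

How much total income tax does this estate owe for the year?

Parallel minimum levy:
  Base (reported book profit): 515,000
  Exemption: 93,000 − 25% × (515,000 − 222,000) = 93,000 − 73,250 = 19,750
  Base: 515,000 − 19,750 = 495,250
  495,250 × 28% = 138,670

Regular income tax:
  37,000 × 15% = 5,550
  279,000 × 19% = 53,010
  → 58,560
  Less low-income housing credit 45,000 → 13,560

138,670 > 13,560, so the parallel minimum levy is the binding amount.

138,670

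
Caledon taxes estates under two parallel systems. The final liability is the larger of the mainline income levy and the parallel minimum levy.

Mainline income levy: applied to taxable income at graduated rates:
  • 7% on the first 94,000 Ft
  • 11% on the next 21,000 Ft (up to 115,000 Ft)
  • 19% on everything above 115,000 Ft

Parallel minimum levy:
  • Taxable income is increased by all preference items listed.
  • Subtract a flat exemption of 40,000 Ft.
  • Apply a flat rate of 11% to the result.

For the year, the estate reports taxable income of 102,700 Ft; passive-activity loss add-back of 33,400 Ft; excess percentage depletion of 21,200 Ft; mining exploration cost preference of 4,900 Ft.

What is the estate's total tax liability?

Mainline income levy:
  94,000 Ft × 7% = 6,580 Ft
  8,700 Ft × 11% = 957 Ft
  → 7,537 Ft

Parallel minimum levy:
  Adjusted income: 102,700 Ft + 33,400 Ft + 21,200 Ft + 4,900 Ft = 162,200 Ft
  Less exemption 40,000 Ft → base 122,200 Ft
  122,200 Ft × 11% = 13,442 Ft

13,442 Ft > 7,537 Ft, so the parallel minimum levy is the binding amount.

13,442 Ft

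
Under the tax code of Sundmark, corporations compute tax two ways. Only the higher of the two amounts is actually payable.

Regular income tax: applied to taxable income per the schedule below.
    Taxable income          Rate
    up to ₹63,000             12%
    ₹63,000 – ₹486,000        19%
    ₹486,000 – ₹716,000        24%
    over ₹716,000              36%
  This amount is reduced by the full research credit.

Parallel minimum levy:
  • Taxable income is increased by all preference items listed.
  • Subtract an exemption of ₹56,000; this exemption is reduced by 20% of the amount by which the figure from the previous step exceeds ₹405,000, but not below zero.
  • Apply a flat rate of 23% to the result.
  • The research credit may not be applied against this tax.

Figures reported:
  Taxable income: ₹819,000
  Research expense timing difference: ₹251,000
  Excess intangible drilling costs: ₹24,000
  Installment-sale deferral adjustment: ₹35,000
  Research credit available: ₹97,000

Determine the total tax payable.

Regular income tax:
  ₹63,000 × 12% = ₹7,560
  ₹423,000 × 19% = ₹80,370
  ₹230,000 × 24% = ₹55,200
  ₹103,000 × 36% = ₹37,080
  → ₹180,210
  Less research credit ₹97,000 → ₹83,210

Parallel minimum levy:
  Adjusted income: ₹819,000 + ₹251,000 + ₹24,000 + ₹35,000 = ₹1,129,000
  Exemption: 20% × (₹1,129,000 − ₹405,000) = ₹144,800 ≥ ₹56,000, so the exemption is fully phased out
  Base: ₹1,129,000 − ₹0 = ₹1,129,000
  ₹1,129,000 × 23% = ₹259,670

₹259,670 > ₹83,210, so the parallel minimum levy is the binding amount.

₹259,670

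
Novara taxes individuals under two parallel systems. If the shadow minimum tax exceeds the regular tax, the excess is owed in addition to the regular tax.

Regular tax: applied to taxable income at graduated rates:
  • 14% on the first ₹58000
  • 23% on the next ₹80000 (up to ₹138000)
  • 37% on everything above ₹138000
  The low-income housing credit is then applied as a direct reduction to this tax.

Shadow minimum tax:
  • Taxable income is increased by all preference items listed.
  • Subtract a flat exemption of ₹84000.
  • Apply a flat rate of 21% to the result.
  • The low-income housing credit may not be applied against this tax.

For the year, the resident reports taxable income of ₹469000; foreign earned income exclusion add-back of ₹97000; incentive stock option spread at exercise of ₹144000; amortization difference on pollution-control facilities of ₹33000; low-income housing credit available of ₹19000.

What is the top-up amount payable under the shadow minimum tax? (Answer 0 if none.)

Regular tax:
  ₹58000 × 14% = ₹8120
  ₹80000 × 23% = ₹18400
  ₹331000 × 37% = ₹122470
  → ₹148990
  Less low-income housing credit ₹19000 → ₹129990

Shadow minimum tax:
  Adjusted income: ₹469000 + ₹97000 + ₹144000 + ₹33000 = ₹743000
  Less exemption ₹84000 → base ₹659000
  ₹659000 × 21% = ₹138390

Excess of shadow minimum tax over regular tax: ₹138390 − ₹129990 = ₹8400.

₹8400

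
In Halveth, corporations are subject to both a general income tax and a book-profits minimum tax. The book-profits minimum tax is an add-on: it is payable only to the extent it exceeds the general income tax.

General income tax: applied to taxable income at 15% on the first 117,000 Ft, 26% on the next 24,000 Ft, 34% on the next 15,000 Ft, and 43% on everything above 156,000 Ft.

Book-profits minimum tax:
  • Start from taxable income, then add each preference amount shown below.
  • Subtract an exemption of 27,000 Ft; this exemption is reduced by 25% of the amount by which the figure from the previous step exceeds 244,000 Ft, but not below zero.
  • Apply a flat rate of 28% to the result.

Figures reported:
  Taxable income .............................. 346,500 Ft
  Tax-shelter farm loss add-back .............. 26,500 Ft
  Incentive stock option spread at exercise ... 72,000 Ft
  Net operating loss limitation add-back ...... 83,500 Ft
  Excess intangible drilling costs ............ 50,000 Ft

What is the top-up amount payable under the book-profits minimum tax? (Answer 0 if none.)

General income tax:
  117,000 Ft × 15% = 17,550 Ft
  24,000 Ft × 26% = 6,240 Ft
  15,000 Ft × 34% = 5,100 Ft
  190,500 Ft × 43% = 81,915 Ft
  → 110,805 Ft

Book-profits minimum tax:
  Adjusted income: 346,500 Ft + 26,500 Ft + 72,000 Ft + 83,500 Ft + 50,000 Ft = 578,500 Ft
  Exemption: 25% × (578,500 Ft − 244,000 Ft) = 83,625 Ft ≥ 27,000 Ft, so the exemption is fully phased out
  Base: 578,500 Ft − 0 Ft = 578,500 Ft
  578,500 Ft × 28% = 161,980 Ft

Excess of book-profits minimum tax over general income tax: 161,980 Ft − 110,805 Ft = 51,175 Ft.

51,175 Ft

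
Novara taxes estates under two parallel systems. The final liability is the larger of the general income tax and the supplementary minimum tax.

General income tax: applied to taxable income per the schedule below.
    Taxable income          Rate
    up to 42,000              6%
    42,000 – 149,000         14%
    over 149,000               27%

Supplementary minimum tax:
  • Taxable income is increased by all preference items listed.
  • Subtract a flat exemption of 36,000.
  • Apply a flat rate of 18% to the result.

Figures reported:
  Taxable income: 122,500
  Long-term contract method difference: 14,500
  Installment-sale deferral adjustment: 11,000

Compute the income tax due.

General income tax:
  42,000 × 6% = 2,520
  80,500 × 14% = 11,270
  → 13,790

Supplementary minimum tax:
  Adjusted income: 122,500 + 14,500 + 11,000 = 148,000
  Less exemption 36,000 → base 112,000
  112,000 × 18% = 20,160

20,160 > 13,790, so the supplementary minimum tax is the binding amount.

20,160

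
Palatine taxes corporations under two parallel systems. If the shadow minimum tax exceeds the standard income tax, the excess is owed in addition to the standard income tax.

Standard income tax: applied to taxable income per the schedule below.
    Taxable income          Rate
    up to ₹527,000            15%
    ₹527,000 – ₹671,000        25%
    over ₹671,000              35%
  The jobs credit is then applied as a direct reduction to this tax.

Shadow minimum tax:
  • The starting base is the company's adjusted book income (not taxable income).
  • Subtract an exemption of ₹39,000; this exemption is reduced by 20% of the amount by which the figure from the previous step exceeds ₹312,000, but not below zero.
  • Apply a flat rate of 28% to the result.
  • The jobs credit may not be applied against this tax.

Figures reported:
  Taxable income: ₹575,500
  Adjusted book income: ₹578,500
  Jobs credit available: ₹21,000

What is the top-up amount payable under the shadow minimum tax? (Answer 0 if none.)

₹91,805

Standard income tax:
  ₹527,000 × 15% = ₹79,050
  ₹48,500 × 25% = ₹12,125
  → ₹91,175
  Less jobs credit ₹21,000 → ₹70,175

Shadow minimum tax:
  Base (adjusted book income): ₹578,500
  Exemption: 20% × (₹578,500 − ₹312,000) = ₹53,300 ≥ ₹39,000, so the exemption is fully phased out
  Base: ₹578,500 − ₹0 = ₹578,500
  ₹578,500 × 28% = ₹161,980

Excess of shadow minimum tax over standard income tax: ₹161,980 − ₹70,175 = ₹91,805.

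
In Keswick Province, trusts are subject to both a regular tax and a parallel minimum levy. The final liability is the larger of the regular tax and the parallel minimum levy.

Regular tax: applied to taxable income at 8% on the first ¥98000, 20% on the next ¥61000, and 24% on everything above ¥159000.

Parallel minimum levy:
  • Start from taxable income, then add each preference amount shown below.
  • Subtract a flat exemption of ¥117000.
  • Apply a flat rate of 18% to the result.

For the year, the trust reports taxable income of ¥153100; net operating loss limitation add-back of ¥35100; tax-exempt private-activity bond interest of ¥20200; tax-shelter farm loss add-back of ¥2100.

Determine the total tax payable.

Regular tax:
  ¥98000 × 8% = ¥7840
  ¥55100 × 20% = ¥11020
  → ¥18860

Parallel minimum levy:
  Adjusted income: ¥153100 + ¥35100 + ¥20200 + ¥2100 = ¥210500
  Less exemption ¥117000 → base ¥93500
  ¥93500 × 18% = ¥16830

¥18860 > ¥16830, so the regular tax governs.

¥18860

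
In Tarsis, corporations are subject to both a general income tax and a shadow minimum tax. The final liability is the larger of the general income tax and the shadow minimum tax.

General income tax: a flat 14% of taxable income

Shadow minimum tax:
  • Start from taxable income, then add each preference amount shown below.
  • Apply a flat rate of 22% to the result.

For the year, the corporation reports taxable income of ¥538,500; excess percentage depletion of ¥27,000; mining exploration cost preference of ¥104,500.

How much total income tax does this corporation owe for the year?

General income tax:
  ¥538,500 × 14% = ¥75,390

Shadow minimum tax:
  Adjusted income: ¥538,500 + ¥27,000 + ¥104,500 = ¥670,000
  ¥670,000 × 22% = ¥147,400

¥147,400 > ¥75,390, so the shadow minimum tax is the binding amount.

¥147,400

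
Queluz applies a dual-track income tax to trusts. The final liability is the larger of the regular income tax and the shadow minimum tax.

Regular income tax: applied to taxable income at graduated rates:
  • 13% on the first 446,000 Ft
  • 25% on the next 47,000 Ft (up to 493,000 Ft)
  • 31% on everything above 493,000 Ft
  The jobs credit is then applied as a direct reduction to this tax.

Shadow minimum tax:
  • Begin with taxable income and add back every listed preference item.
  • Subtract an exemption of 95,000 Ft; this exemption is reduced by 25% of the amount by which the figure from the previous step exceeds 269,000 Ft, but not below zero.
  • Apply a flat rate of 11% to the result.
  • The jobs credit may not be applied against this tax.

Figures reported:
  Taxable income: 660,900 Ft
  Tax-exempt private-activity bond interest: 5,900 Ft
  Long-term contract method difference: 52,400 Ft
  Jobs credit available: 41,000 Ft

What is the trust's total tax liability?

Regular income tax:
  446,000 Ft × 13% = 57,980 Ft
  47,000 Ft × 25% = 11,750 Ft
  167,900 Ft × 31% = 52,049 Ft
  → 121,779 Ft
  Less jobs credit 41,000 Ft → 80,779 Ft

Shadow minimum tax:
  Adjusted income: 660,900 Ft + 5,900 Ft + 52,400 Ft = 719,200 Ft
  Exemption: 25% × (719,200 Ft − 269,000 Ft) = 112,550 Ft ≥ 95,000 Ft, so the exemption is fully phased out
  Base: 719,200 Ft − 0 Ft = 719,200 Ft
  719,200 Ft × 11% = 79,112 Ft

80,779 Ft > 79,112 Ft, so the regular income tax governs.

80,779 Ft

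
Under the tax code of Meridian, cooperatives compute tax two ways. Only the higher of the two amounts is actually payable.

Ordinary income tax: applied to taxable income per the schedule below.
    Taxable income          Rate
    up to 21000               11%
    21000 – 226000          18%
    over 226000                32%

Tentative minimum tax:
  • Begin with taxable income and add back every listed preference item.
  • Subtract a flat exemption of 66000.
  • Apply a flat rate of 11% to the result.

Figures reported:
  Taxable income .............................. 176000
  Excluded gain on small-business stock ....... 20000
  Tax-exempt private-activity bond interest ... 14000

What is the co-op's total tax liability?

Tentative minimum tax:
  Adjusted income: 176000 + 20000 + 14000 = 210000
  Less exemption 66000 → base 144000
  144000 × 11% = 15840

Ordinary income tax:
  21000 × 11% = 2310
  155000 × 18% = 27900
  → 30210

30210 > 15840, so the ordinary income tax governs.

30210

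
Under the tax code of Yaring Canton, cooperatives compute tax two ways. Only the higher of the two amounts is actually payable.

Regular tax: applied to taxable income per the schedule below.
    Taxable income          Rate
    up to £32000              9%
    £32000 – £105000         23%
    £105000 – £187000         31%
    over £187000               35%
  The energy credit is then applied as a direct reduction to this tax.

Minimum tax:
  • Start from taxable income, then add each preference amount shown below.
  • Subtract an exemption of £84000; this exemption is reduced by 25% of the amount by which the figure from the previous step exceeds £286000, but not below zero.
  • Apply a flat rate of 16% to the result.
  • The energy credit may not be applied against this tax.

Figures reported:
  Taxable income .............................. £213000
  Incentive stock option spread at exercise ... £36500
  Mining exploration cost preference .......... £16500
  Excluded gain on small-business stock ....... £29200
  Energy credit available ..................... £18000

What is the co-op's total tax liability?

Regular tax:
  £32000 × 9% = £2880
  £73000 × 23% = £16790
  £82000 × 31% = £25420
  £26000 × 35% = £9100
  → £54190
  Less energy credit £18000 → £36190

Minimum tax:
  Adjusted income: £213000 + £36500 + £16500 + £29200 = £295200
  Exemption: £84000 − 25% × (£295200 − £286000) = £84000 − £2300 = £81700
  Base: £295200 − £81700 = £213500
  £213500 × 16% = £34160

£36190 > £34160, so the regular tax governs.

£36190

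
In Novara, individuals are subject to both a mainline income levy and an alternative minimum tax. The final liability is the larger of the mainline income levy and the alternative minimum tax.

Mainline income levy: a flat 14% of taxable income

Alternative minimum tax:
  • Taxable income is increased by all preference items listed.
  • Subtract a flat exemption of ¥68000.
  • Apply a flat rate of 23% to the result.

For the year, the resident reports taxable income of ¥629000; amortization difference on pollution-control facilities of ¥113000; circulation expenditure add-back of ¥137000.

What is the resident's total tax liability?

Mainline income levy:
  ¥629000 × 14% = ¥88060

Alternative minimum tax:
  Adjusted income: ¥629000 + ¥113000 + ¥137000 = ¥879000
  Less exemption ¥68000 → base ¥811000
  ¥811000 × 23% = ¥186530

¥186530 > ¥88060, so the alternative minimum tax is the binding amount.

¥186530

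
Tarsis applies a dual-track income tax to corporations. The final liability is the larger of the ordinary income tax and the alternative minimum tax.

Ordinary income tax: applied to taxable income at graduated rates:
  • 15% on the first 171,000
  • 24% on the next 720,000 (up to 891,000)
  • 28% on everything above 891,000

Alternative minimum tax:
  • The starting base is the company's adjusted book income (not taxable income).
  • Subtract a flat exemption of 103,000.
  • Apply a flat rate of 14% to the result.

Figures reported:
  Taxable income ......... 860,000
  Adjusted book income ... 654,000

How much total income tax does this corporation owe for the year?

Alternative minimum tax:
  Base (adjusted book income): 654,000
  Less exemption 103,000 → base 551,000
  551,000 × 14% = 77,140

Ordinary income tax:
  171,000 × 15% = 25,650
  689,000 × 24% = 165,360
  → 191,010

191,010 > 77,140, so the ordinary income tax governs.

191,010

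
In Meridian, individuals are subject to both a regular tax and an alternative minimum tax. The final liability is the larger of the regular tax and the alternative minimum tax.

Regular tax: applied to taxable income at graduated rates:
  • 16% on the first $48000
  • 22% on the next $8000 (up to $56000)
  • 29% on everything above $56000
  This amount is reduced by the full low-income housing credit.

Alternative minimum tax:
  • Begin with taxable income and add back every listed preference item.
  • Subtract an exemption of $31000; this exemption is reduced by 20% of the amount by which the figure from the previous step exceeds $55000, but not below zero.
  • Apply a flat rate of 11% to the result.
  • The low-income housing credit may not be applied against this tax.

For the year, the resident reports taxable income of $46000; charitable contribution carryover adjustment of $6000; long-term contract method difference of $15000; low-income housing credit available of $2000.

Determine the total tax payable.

$5360

Alternative minimum tax:
  Adjusted income: $46000 + $6000 + $15000 = $67000
  Exemption: $31000 − 20% × ($67000 − $55000) = $31000 − $2400 = $28600
  Base: $67000 − $28600 = $38400
  $38400 × 11% = $4224

Regular tax:
  $46000 × 16% = $7360
  Less low-income housing credit $2000 → $5360

$5360 > $4224, so the regular tax governs.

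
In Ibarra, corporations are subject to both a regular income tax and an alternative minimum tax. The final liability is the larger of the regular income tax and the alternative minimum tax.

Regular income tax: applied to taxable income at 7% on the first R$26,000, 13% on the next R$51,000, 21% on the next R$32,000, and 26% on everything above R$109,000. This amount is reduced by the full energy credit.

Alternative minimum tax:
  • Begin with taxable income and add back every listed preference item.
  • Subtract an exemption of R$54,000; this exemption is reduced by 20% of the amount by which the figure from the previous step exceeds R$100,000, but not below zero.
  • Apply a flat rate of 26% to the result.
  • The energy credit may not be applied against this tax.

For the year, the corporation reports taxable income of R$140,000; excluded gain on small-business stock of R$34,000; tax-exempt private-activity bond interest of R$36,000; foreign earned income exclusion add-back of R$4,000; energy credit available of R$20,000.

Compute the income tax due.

Regular income tax:
  R$26,000 × 7% = R$1,820
  R$51,000 × 13% = R$6,630
  R$32,000 × 21% = R$6,720
  R$31,000 × 26% = R$8,060
  → R$23,230
  Less energy credit R$20,000 → R$3,230

Alternative minimum tax:
  Adjusted income: R$140,000 + R$34,000 + R$36,000 + R$4,000 = R$214,000
  Exemption: R$54,000 − 20% × (R$214,000 − R$100,000) = R$54,000 − R$22,800 = R$31,200
  Base: R$214,000 − R$31,200 = R$182,800
  R$182,800 × 26% = R$47,528

R$47,528 > R$3,230, so the alternative minimum tax is the binding amount.

R$47,528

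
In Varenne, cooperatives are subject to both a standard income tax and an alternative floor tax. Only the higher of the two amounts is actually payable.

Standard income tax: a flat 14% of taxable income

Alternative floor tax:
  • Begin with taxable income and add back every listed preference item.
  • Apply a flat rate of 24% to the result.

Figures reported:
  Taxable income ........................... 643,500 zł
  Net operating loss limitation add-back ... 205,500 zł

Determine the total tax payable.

Standard income tax:
  643,500 zł × 14% = 90,090 zł

Alternative floor tax:
  Adjusted income: 643,500 zł + 205,500 zł = 849,000 zł
  849,000 zł × 24% = 203,760 zł

203,760 zł > 90,090 zł, so the alternative floor tax is the binding amount.

203,760 zł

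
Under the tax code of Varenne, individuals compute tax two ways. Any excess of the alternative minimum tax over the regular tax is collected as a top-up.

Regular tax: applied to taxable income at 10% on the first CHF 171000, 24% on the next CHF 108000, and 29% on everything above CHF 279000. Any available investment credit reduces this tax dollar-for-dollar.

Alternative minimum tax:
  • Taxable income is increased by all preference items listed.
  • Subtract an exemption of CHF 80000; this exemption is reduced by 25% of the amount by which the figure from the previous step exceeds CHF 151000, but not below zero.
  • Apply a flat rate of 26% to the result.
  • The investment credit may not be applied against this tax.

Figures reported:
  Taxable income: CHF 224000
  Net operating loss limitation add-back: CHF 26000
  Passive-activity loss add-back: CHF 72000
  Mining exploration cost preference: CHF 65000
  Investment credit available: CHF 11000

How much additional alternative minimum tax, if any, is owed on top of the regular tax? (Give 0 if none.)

Alternative minimum tax:
  Adjusted income: CHF 224000 + CHF 26000 + CHF 72000 + CHF 65000 = CHF 387000
  Exemption: CHF 80000 − 25% × (CHF 387000 − CHF 151000) = CHF 80000 − CHF 59000 = CHF 21000
  Base: CHF 387000 − CHF 21000 = CHF 366000
  CHF 366000 × 26% = CHF 95160

Regular tax:
  CHF 171000 × 10% = CHF 17100
  CHF 53000 × 24% = CHF 12720
  → CHF 29820
  Less investment credit CHF 11000 → CHF 18820

Excess of alternative minimum tax over regular tax: CHF 95160 − CHF 18820 = CHF 76340.

CHF 76340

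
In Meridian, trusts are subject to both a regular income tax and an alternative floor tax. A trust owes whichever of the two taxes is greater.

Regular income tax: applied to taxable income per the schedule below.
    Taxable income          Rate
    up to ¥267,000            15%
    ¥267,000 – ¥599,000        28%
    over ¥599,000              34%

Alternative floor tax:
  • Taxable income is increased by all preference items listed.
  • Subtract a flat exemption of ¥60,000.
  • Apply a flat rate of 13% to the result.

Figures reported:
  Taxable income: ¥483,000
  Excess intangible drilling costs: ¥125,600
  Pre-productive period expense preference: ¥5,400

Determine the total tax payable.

¥100,530

Alternative floor tax:
  Adjusted income: ¥483,000 + ¥125,600 + ¥5,400 = ¥614,000
  Less exemption ¥60,000 → base ¥554,000
  ¥554,000 × 13% = ¥72,020

Regular income tax:
  ¥267,000 × 15% = ¥40,050
  ¥216,000 × 28% = ¥60,480
  → ¥100,530

¥100,530 > ¥72,020, so the regular income tax governs.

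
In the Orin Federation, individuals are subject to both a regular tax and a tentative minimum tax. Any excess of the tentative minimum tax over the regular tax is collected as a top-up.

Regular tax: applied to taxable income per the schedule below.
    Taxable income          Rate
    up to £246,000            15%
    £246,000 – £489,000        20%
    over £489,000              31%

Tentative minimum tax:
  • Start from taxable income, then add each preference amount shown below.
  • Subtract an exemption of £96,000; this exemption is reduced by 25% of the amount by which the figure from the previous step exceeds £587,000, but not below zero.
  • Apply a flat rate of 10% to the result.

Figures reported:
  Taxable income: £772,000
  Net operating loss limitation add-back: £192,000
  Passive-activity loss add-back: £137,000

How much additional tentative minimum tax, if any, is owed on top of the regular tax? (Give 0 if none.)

£0

Regular tax:
  £246,000 × 15% = £36,900
  £243,000 × 20% = £48,600
  £283,000 × 31% = £87,730
  → £173,230

Tentative minimum tax:
  Adjusted income: £772,000 + £192,000 + £137,000 = £1,101,000
  Exemption: 25% × (£1,101,000 − £587,000) = £128,500 ≥ £96,000, so the exemption is fully phased out
  Base: £1,101,000 − £0 = £1,101,000
  £1,101,000 × 10% = £110,100

£110,100 ≤ £173,230, so no add-on is due.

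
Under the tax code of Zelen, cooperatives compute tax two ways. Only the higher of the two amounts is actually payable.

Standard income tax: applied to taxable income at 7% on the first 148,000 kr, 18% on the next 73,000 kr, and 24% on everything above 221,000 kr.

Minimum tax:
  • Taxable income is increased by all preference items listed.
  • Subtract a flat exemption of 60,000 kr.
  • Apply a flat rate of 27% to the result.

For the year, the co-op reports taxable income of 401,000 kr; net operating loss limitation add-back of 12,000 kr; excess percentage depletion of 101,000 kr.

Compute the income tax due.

122,580 kr

Standard income tax:
  148,000 kr × 7% = 10,360 kr
  73,000 kr × 18% = 13,140 kr
  180,000 kr × 24% = 43,200 kr
  → 66,700 kr

Minimum tax:
  Adjusted income: 401,000 kr + 12,000 kr + 101,000 kr = 514,000 kr
  Less exemption 60,000 kr → base 454,000 kr
  454,000 kr × 27% = 122,580 kr

122,580 kr > 66,700 kr, so the minimum tax is the binding amount.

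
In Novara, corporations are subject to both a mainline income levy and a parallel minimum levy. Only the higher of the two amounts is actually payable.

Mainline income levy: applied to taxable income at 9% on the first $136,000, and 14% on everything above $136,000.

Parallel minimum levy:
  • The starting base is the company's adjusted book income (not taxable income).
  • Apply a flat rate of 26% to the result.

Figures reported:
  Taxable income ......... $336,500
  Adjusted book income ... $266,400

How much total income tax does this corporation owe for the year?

$69,264

Mainline income levy:
  $136,000 × 9% = $12,240
  $200,500 × 14% = $28,070
  → $40,310

Parallel minimum levy:
  Base (adjusted book income): $266,400
  $266,400 × 26% = $69,264

$69,264 > $40,310, so the parallel minimum levy is the binding amount.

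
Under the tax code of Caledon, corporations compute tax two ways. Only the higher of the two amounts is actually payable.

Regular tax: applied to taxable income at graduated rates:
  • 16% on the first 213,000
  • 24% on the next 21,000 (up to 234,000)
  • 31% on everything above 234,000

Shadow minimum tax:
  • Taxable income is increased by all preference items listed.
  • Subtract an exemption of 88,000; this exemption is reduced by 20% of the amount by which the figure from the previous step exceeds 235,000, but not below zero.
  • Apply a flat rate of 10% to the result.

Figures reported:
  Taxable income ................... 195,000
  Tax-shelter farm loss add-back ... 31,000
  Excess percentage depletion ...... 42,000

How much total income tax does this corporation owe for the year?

Shadow minimum tax:
  Adjusted income: 195,000 + 31,000 + 42,000 = 268,000
  Exemption: 88,000 − 20% × (268,000 − 235,000) = 88,000 − 6,600 = 81,400
  Base: 268,000 − 81,400 = 186,600
  186,600 × 10% = 18,660

Regular tax:
  195,000 × 16% = 31,200

31,200 > 18,660, so the regular tax governs.

31,200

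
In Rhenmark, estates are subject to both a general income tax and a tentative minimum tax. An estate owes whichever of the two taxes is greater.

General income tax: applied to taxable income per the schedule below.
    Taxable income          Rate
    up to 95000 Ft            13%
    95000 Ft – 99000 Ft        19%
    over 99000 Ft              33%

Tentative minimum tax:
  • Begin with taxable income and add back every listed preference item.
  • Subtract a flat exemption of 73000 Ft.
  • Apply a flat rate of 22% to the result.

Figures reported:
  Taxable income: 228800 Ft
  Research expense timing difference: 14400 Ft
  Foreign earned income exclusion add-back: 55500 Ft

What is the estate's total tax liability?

55944 Ft

Tentative minimum tax:
  Adjusted income: 228800 Ft + 14400 Ft + 55500 Ft = 298700 Ft
  Less exemption 73000 Ft → base 225700 Ft
  225700 Ft × 22% = 49654 Ft

General income tax:
  95000 Ft × 13% = 12350 Ft
  4000 Ft × 19% = 760 Ft
  129800 Ft × 33% = 42834 Ft
  → 55944 Ft

55944 Ft > 49654 Ft, so the general income tax governs.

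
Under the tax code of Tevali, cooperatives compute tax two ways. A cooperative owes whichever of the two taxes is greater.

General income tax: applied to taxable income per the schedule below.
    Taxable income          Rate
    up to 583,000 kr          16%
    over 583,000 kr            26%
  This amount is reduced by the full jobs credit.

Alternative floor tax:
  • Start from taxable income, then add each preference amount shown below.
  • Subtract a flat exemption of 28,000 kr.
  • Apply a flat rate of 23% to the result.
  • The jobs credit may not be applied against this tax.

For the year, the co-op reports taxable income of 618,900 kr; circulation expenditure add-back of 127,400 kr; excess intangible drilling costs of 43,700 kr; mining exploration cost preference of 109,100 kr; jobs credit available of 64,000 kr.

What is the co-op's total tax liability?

200,353 kr

General income tax:
  583,000 kr × 16% = 93,280 kr
  35,900 kr × 26% = 9,334 kr
  → 102,614 kr
  Less jobs credit 64,000 kr → 38,614 kr

Alternative floor tax:
  Adjusted income: 618,900 kr + 127,400 kr + 43,700 kr + 109,100 kr = 899,100 kr
  Less exemption 28,000 kr → base 871,100 kr
  871,100 kr × 23% = 200,353 kr

200,353 kr > 38,614 kr, so the alternative floor tax is the binding amount.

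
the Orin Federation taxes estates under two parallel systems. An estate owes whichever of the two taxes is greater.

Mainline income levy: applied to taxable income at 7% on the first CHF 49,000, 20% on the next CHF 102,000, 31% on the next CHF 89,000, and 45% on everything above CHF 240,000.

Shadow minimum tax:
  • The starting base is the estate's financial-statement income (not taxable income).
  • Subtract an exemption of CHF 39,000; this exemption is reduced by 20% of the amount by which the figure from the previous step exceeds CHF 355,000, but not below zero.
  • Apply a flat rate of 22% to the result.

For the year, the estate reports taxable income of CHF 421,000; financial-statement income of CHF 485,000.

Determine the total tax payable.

CHF 132,870

Mainline income levy:
  CHF 49,000 × 7% = CHF 3,430
  CHF 102,000 × 20% = CHF 20,400
  CHF 89,000 × 31% = CHF 27,590
  CHF 181,000 × 45% = CHF 81,450
  → CHF 132,870

Shadow minimum tax:
  Base (financial-statement income): CHF 485,000
  Exemption: CHF 39,000 − 20% × (CHF 485,000 − CHF 355,000) = CHF 39,000 − CHF 26,000 = CHF 13,000
  Base: CHF 485,000 − CHF 13,000 = CHF 472,000
  CHF 472,000 × 22% = CHF 103,840

CHF 132,870 > CHF 103,840, so the mainline income levy governs.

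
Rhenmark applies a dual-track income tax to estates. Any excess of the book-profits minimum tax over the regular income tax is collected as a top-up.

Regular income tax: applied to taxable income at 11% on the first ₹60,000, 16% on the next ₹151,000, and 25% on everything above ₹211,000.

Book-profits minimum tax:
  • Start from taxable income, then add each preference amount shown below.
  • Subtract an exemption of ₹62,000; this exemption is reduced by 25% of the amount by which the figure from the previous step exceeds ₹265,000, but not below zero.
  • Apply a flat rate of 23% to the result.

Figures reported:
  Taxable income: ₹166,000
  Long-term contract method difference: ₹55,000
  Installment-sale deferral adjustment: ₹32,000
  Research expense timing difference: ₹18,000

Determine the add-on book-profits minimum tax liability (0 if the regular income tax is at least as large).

Regular income tax:
  ₹60,000 × 11% = ₹6,600
  ₹106,000 × 16% = ₹16,960
  → ₹23,560

Book-profits minimum tax:
  Adjusted income: ₹166,000 + ₹55,000 + ₹32,000 + ₹18,000 = ₹271,000
  Exemption: ₹62,000 − 25% × (₹271,000 − ₹265,000) = ₹62,000 − ₹1,500 = ₹60,500
  Base: ₹271,000 − ₹60,500 = ₹210,500
  ₹210,500 × 23% = ₹48,415

Excess of book-profits minimum tax over regular income tax: ₹48,415 − ₹23,560 = ₹24,855.

₹24,855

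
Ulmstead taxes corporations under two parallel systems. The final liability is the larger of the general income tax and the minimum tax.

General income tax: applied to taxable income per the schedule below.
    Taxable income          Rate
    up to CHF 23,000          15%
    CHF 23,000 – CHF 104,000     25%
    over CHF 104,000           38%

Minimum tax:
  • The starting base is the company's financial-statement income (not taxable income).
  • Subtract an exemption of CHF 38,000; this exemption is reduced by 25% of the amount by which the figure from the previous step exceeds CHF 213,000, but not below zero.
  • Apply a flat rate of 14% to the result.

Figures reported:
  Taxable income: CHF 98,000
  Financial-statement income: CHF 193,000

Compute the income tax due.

General income tax:
  CHF 23,000 × 15% = CHF 3,450
  CHF 75,000 × 25% = CHF 18,750
  → CHF 22,200

Minimum tax:
  Base (financial-statement income): CHF 193,000
  Exemption: CHF 193,000 ≤ CHF 213,000, so full CHF 38,000 applies
  Base: CHF 193,000 − CHF 38,000 = CHF 155,000
  CHF 155,000 × 14% = CHF 21,700

CHF 22,200 > CHF 21,700, so the general income tax governs.

CHF 22,200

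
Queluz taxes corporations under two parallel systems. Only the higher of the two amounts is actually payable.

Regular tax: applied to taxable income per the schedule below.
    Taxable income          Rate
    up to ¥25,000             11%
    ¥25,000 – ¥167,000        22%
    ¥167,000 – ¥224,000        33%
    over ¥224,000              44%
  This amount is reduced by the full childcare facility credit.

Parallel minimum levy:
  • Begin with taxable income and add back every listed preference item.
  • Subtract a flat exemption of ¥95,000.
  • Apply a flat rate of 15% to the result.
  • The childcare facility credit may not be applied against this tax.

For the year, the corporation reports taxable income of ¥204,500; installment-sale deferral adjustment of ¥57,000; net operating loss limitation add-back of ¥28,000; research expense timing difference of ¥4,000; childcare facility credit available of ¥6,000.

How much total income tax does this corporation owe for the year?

¥40,365

Regular tax:
  ¥25,000 × 11% = ¥2,750
  ¥142,000 × 22% = ¥31,240
  ¥37,500 × 33% = ¥12,375
  → ¥46,365
  Less childcare facility credit ¥6,000 → ¥40,365

Parallel minimum levy:
  Adjusted income: ¥204,500 + ¥57,000 + ¥28,000 + ¥4,000 = ¥293,500
  Less exemption ¥95,000 → base ¥198,500
  ¥198,500 × 15% = ¥29,775

¥40,365 > ¥29,775, so the regular tax governs.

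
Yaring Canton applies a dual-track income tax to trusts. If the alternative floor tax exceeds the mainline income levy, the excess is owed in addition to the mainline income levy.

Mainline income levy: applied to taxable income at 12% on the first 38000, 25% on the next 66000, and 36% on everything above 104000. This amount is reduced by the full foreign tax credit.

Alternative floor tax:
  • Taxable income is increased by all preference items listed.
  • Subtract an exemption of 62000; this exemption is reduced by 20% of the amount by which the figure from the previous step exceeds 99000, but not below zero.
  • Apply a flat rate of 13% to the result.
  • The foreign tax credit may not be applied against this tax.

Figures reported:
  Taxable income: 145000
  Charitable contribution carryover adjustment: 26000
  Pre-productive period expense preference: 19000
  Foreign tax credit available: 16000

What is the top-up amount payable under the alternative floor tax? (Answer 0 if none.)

Alternative floor tax:
  Adjusted income: 145000 + 26000 + 19000 = 190000
  Exemption: 62000 − 20% × (190000 − 99000) = 62000 − 18200 = 43800
  Base: 190000 − 43800 = 146200
  146200 × 13% = 19006

Mainline income levy:
  38000 × 12% = 4560
  66000 × 25% = 16500
  41000 × 36% = 14760
  → 35820
  Less foreign tax credit 16000 → 19820

19006 ≤ 19820, so no add-on is due.

0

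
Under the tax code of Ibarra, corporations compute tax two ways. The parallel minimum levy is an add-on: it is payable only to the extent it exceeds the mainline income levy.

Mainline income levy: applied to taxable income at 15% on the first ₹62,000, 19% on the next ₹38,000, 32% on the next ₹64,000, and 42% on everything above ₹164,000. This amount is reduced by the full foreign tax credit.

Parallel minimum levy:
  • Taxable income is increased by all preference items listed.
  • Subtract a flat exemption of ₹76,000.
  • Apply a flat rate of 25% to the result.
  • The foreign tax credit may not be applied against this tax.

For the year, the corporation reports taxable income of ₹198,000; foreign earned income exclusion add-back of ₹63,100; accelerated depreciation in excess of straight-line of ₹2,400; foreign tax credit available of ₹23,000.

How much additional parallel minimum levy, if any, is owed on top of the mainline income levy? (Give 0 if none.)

Mainline income levy:
  ₹62,000 × 15% = ₹9,300
  ₹38,000 × 19% = ₹7,220
  ₹64,000 × 32% = ₹20,480
  ₹34,000 × 42% = ₹14,280
  → ₹51,280
  Less foreign tax credit ₹23,000 → ₹28,280

Parallel minimum levy:
  Adjusted income: ₹198,000 + ₹63,100 + ₹2,400 = ₹263,500
  Less exemption ₹76,000 → base ₹187,500
  ₹187,500 × 25% = ₹46,875

Excess of parallel minimum levy over mainline income levy: ₹46,875 − ₹28,280 = ₹18,595.

₹18,595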